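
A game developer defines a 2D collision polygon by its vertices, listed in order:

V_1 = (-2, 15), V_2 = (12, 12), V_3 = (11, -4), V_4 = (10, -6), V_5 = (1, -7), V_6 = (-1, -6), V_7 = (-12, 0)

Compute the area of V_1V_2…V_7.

Apply the surveyor's formula: 2A = Σ (x_i·y_{i+1} − x_{i+1}·y_i), indices taken mod 7.
Cross-terms: -204, -180, -26, -64, -13, -72, -180  ⇒  Σ = -739
Area = |Σ|/2 = 369.5.

369.5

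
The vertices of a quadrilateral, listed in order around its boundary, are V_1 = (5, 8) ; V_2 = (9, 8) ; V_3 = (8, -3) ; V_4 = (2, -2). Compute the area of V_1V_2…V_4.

Apply the shoelace formula: 2A = Σ (x_i·y_{i+1} − x_{i+1}·y_i), indices taken mod 4.
Σ = (-32) + (-91) + (-10) + (26) = -107
Area = |Σ|/2 = 53.5.

53.5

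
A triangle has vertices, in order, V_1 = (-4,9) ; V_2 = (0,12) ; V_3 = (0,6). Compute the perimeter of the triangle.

|V_1V_2| = √((4)² + (3)²) = √25 = 5
|V_2V_3| = √((0)² + (-6)²) = √36 = 6
|V_3V_1| = √((-4)² + (3)²) = √25 = 5
Perimeter = 5 + 6 + 5 = 16.

16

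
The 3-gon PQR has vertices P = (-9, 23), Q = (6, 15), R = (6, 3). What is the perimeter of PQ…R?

54

|PQ| = √((15)² + (-8)²) = √289 = 17
|QR| = √((0)² + (-12)²) = √144 = 12
|RP| = √((-15)² + (20)²) = √625 = 25
Perimeter = 17 + 12 + 25 = 54.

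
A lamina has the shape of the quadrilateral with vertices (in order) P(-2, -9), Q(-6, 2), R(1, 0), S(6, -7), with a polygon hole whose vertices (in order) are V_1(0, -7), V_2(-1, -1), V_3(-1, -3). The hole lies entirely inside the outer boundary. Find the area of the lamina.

66.5

Outer boundary:
Apply the surveyor's formula: 2A = Σ (x_i·y_{i+1} − x_{i+1}·y_i), indices taken mod 4.
Σ = (-58) + (-2) + (-7) + (-68) = -135
Area = |Σ|/2 = 67.5.
Hole:
Apply the surveyor's formula: 2A = Σ (x_i·y_{i+1} − x_{i+1}·y_i), indices taken mod 3.
V_1→V_2: (0)(-1) − (-1)(-7) = -7
V_2→V_3: (-1)(-3) − (-1)(-1) = 2
V_3→V_1: (-1)(-7) − (0)(-3) = 7
Σ = 2
Area = |Σ|/2 = 1.
Net area = 67.5 − 1 = 66.5.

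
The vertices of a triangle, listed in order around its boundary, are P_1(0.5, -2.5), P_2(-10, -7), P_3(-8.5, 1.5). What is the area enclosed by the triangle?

Σ = (-28.5) + (-74.5) + (20.5) = -82.5
Area = |Σ|/2 = 41.25.

41.25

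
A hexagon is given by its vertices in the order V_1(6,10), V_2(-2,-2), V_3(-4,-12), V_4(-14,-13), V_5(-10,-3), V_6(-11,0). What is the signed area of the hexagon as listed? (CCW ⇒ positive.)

Σ = (8) + (16) + (-116) + (-88) + (-33) + (-110) = -323
Signed area = Σ/2 = -161.5 (negative ⇒ clockwise traversal).

-161.5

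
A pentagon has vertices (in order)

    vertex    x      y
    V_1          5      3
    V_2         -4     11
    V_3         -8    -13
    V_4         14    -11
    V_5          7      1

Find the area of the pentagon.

Apply the surveyor's formula: 2A = Σ (x_i·y_{i+1} − x_{i+1}·y_i), indices taken mod 5.
Σ = (67) + (140) + (270) + (91) + (16) = 584
Area = |Σ|/2 = 292.

292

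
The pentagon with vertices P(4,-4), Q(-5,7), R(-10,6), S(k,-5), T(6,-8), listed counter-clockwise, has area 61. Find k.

1

The doubled signed area Σ (x_i y_{i+1} − x_{i+1} y_i) is linear in k.
With k=0 it equals 136; the coefficient of k is -14 (from the two edges through S).
So -14·k + 136 = 2·61 = 122 ⇒ k = 1.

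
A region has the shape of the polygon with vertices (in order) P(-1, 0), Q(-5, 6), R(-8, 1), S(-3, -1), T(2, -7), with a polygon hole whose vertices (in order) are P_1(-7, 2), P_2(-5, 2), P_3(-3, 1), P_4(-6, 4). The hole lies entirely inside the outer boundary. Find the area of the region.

Outer boundary:
Σ = (-6) + (43) + (11) + (23) + (-7) = 64
Area = |Σ|/2 = 32.
Hole:
Apply Gauss's area formula: 2A = Σ (x_i·y_{i+1} − x_{i+1}·y_i), indices taken mod 4.
Σ = (-4) + (1) + (-6) + (16) = 7
Area = |Σ|/2 = 3.5.
Net area = 32 − 3.5 = 28.5.

28.5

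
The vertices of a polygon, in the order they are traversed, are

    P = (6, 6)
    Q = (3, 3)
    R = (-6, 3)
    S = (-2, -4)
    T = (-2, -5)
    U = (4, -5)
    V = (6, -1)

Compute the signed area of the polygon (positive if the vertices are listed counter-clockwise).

78.5

Apply Gauss's area formula: 2A = Σ (x_i·y_{i+1} − x_{i+1}·y_i), indices taken mod 7.
Cross-terms: 0, 27, 30, 2, 30, 26, 42  ⇒  Σ = 157
Signed area = Σ/2 = 78.5 (positive ⇒ counter-clockwise traversal).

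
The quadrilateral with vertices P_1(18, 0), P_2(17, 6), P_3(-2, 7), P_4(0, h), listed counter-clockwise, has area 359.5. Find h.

-24

Write out the shoelace sum; only the two edges meeting at P_4 involve h:
2·Area = [((-2)·h − 0·7) + (0·0 − 18·h)] + 239
       = -20·h + 239 = 719
⇒ h = -24.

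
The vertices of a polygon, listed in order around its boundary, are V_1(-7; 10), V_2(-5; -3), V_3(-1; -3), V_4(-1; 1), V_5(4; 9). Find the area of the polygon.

84.5

Σ = (71) + (12) + (-4) + (-13) + (103) = 169
Area = |Σ|/2 = 84.5.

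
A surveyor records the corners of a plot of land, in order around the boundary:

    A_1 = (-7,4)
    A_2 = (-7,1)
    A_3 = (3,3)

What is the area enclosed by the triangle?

Apply the surveyor's formula: 2A = Σ (x_i·y_{i+1} − x_{i+1}·y_i), indices taken mod 3.
Cross-terms: 21, -24, 33  ⇒  Σ = 30
Area = |Σ|/2 = 15.

15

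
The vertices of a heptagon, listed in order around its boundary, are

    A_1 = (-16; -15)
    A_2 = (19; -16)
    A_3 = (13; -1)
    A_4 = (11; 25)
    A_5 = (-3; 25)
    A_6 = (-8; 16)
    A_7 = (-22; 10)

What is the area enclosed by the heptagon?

1165

Apply the surveyor's formula: 2A = Σ (x_i·y_{i+1} − x_{i+1}·y_i), indices taken mod 7.
Σ = (541) + (189) + (336) + (350) + (152) + (272) + (490) = 2330
Area = |Σ|/2 = 1165.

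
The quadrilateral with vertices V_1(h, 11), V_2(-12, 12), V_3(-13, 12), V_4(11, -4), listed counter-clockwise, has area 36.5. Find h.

The doubled signed area Σ (x_i y_{i+1} − x_{i+1} y_i) is linear in h.
With h=0 it equals 185; the coefficient of h is 16 (from the two edges through V_1).
So 16·h + 185 = 2·36.5 = 73 ⇒ h = -7.

-7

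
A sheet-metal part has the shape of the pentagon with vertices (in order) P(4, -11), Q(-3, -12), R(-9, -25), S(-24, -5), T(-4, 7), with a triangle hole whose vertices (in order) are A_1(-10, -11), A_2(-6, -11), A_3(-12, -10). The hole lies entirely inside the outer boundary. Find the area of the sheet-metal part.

Outer boundary:
Cross-terms: -81, -33, -555, -188, 16  ⇒  Σ = -841
Area = |Σ|/2 = 420.5.
Hole:
Σ = (44) + (-72) + (32) = 4
Area = |Σ|/2 = 2.
Net area = 420.5 − 2 = 418.5.

418.5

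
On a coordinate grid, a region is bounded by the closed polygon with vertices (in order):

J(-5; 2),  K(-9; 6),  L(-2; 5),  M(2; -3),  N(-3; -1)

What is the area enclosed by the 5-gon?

Apply the shoelace (surveyor's) formula: 2A = Σ (x_i·y_{i+1} − x_{i+1}·y_i), indices taken mod 5.
Σ = (-12) + (-33) + (-4) + (-11) + (-11) = -71
Area = |Σ|/2 = 35.5.

35.5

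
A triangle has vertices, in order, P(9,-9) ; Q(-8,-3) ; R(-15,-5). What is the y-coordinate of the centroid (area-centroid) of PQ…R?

-17/3

Apply the surveyor's formula. First the cross-terms c_i = x_i·y_{i+1} − x_{i+1}·y_i:
  -99, -5, 180  ⇒  2A = 76, A = 38.
Then Σ (y_i + y_{i+1})·c_i = -1292, so ȳ = -1292 / (6·38) = -17/3.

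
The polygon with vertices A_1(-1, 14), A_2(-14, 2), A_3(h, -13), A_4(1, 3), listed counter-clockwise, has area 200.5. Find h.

Write out the shoelace sum; only the two edges meeting at A_3 involve h:
2·Area = [((-14)·(-13) − h·2) + (h·3 − 1·(-13))] + 211
       = 1·h + 406 = 401
⇒ h = -5.

-5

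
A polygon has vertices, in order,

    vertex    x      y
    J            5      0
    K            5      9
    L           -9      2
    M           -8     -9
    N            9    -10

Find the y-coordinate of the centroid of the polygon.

Apply the shoelace formula. First the cross-terms c_i = x_i·y_{i+1} − x_{i+1}·y_i:
  45, 91, 97, 161, 50  ⇒  2A = 444, A = 222.
Then Σ (y_i + y_{i+1})·c_i = -2832, so ȳ = -2832 / (6·222) = -236/111.

-236/111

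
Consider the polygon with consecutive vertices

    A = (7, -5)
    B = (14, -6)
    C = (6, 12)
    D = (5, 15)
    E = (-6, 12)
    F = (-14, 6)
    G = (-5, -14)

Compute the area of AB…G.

446.5

A→B: (7)(-6) − (14)(-5) = 28
B→C: (14)(12) − (6)(-6) = 204
C→D: (6)(15) − (5)(12) = 30
D→E: (5)(12) − (-6)(15) = 150
E→F: (-6)(6) − (-14)(12) = 132
F→G: (-14)(-14) − (-5)(6) = 226
G→A: (-5)(-5) − (7)(-14) = 123
Σ = 893
Area = |Σ|/2 = 446.5.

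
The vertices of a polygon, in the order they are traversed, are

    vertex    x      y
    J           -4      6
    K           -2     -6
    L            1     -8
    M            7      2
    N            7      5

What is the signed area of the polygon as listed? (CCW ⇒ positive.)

99.5

Apply the shoelace (surveyor's) formula: 2A = Σ (x_i·y_{i+1} − x_{i+1}·y_i), indices taken mod 5.
Cross-terms: 36, 22, 58, 21, 62  ⇒  Σ = 199
Signed area = Σ/2 = 99.5 (positive ⇒ counter-clockwise traversal).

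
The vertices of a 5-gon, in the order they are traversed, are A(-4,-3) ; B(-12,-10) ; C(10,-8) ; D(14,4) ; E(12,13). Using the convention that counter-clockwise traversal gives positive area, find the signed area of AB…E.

251

Σ = (4) + (196) + (152) + (134) + (16) = 502
Signed area = Σ/2 = 251 (positive ⇒ counter-clockwise traversal).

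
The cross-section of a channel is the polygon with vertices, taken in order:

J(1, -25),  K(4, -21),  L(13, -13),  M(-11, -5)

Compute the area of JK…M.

186

Apply the shoelace (surveyor's) formula: 2A = Σ (x_i·y_{i+1} − x_{i+1}·y_i), indices taken mod 4.
Σ = (79) + (221) + (-208) + (280) = 372
Area = |Σ|/2 = 186.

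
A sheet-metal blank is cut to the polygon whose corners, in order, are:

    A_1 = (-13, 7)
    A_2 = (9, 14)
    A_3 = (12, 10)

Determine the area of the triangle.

Apply the surveyor's formula: 2A = Σ (x_i·y_{i+1} − x_{i+1}·y_i), indices taken mod 3.
Σ = (-245) + (-78) + (214) = -109
Area = |Σ|/2 = 54.5.

54.5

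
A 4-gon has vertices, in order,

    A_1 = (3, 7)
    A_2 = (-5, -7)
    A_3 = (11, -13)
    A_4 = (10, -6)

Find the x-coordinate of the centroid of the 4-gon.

Apply Gauss's area formula. First the cross-terms c_i = x_i·y_{i+1} − x_{i+1}·y_i:
  14, 142, 64, 88  ⇒  2A = 308, A = 154.
Then Σ (x_i + x_{i+1})·c_i = 3312, so x̄ = 3312 / (6·154) = 276/77.

276/77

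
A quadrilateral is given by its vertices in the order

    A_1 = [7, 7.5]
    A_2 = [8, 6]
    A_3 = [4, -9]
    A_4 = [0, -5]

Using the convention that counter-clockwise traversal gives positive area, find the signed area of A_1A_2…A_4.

Apply the shoelace formula: 2A = Σ (x_i·y_{i+1} − x_{i+1}·y_i), indices taken mod 4.
A_1→A_2: (7)(6) − (8)(7.5) = -18
A_2→A_3: (8)(-9) − (4)(6) = -96
A_3→A_4: (4)(-5) − (0)(-9) = -20
A_4→A_1: (0)(7.5) − (7)(-5) = 35
Σ = -99
Signed area = Σ/2 = -49.5 (negative ⇒ clockwise traversal).

-49.5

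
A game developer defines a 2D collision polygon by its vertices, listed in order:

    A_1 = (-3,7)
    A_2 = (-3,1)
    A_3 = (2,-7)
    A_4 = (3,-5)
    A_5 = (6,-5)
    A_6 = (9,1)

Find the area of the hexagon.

90

Apply Gauss's area formula: 2A = Σ (x_i·y_{i+1} − x_{i+1}·y_i), indices taken mod 6.
Σ = (18) + (19) + (11) + (15) + (51) + (66) = 180
Area = |Σ|/2 = 90.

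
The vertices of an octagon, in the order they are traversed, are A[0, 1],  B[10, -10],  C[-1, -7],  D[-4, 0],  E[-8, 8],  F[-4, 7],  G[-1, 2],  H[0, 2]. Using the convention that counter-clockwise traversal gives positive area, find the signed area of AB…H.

Cross-terms: -10, -80, -28, -32, -24, -1, -2, 0  ⇒  Σ = -177
Signed area = Σ/2 = -88.5 (negative ⇒ clockwise traversal).

-88.5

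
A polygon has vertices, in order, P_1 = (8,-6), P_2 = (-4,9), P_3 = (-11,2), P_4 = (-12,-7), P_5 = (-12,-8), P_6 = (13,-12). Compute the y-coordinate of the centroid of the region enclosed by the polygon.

Apply the shoelace formula. First the cross-terms c_i = x_i·y_{i+1} − x_{i+1}·y_i:
  48, 91, 101, 12, 248, 18  ⇒  2A = 518, A = 259.
Then Σ (y_i + y_{i+1})·c_i = -4824, so ȳ = -4824 / (6·259) = -804/259.

-804/259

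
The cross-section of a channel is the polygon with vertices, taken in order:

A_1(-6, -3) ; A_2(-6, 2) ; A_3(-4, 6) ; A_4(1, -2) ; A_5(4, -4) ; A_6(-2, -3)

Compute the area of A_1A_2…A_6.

Apply the surveyor's formula: 2A = Σ (x_i·y_{i+1} − x_{i+1}·y_i), indices taken mod 6.
Σ = (-30) + (-28) + (2) + (4) + (-20) + (-12) = -84
Area = |Σ|/2 = 42.

42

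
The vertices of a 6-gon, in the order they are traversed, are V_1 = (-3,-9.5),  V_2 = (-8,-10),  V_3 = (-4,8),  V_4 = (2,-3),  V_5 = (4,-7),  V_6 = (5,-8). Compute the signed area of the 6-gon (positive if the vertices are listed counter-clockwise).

-112.25

Apply the shoelace formula: 2A = Σ (x_i·y_{i+1} − x_{i+1}·y_i), indices taken mod 6.
Σ = (-46) + (-104) + (-4) + (-2) + (3) + (-71.5) = -224.5
Signed area = Σ/2 = -112.25 (negative ⇒ clockwise traversal).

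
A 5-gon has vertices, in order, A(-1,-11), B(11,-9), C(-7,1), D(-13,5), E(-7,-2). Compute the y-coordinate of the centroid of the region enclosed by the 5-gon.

-259/48

Apply the surveyor's formula. First the cross-terms c_i = x_i·y_{i+1} − x_{i+1}·y_i:
  130, -52, -22, 61, 75  ⇒  2A = 192, A = 96.
Then Σ (y_i + y_{i+1})·c_i = -3108, so ȳ = -3108 / (6·96) = -259/48.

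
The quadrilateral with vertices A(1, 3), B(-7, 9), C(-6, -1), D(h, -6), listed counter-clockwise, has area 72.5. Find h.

3

Write out the shoelace sum; only the two edges meeting at D involve h:
2·Area = [((-6)·(-6) − h·(-1)) + (h·3 − 1·(-6))] + 91
       = 4·h + 133 = 145
⇒ h = 3.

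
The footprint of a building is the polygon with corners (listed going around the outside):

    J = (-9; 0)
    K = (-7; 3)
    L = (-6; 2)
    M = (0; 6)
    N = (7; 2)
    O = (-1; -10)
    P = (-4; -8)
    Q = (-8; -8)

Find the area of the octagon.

Cross-terms: -27, 4, -36, -42, -68, -32, -32, -72  ⇒  Σ = -305
Area = |Σ|/2 = 152.5.

152.5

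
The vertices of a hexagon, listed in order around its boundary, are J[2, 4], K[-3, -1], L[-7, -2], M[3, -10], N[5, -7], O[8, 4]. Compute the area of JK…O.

107

Σ = (10) + (-1) + (76) + (29) + (76) + (24) = 214
Area = |Σ|/2 = 107.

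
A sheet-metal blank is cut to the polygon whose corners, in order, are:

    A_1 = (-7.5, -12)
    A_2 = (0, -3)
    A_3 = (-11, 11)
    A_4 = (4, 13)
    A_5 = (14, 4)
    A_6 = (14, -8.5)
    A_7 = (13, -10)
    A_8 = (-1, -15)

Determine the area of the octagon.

A_1→A_2: (-7.5)(-3) − (0)(-12) = 22.5
A_2→A_3: (0)(11) − (-11)(-3) = -33
A_3→A_4: (-11)(13) − (4)(11) = -187
A_4→A_5: (4)(4) − (14)(13) = -166
A_5→A_6: (14)(-8.5) − (14)(4) = -175
A_6→A_7: (14)(-10) − (13)(-8.5) = -29.5
A_7→A_8: (13)(-15) − (-1)(-10) = -205
A_8→A_1: (-1)(-12) − (-7.5)(-15) = -100.5
Σ = -873.5
Area = |Σ|/2 = 436.75.

436.75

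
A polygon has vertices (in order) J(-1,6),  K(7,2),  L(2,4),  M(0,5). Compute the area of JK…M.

Apply the surveyor's formula: 2A = Σ (x_i·y_{i+1} − x_{i+1}·y_i), indices taken mod 4.
Σ = (-44) + (24) + (10) + (5) = -5
Area = |Σ|/2 = 2.5.

2.5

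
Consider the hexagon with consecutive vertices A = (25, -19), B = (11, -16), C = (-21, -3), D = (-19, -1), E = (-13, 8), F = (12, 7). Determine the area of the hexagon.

675.5

A→B: (25)(-16) − (11)(-19) = -191
B→C: (11)(-3) − (-21)(-16) = -369
C→D: (-21)(-1) − (-19)(-3) = -36
D→E: (-19)(8) − (-13)(-1) = -165
E→F: (-13)(7) − (12)(8) = -187
F→A: (12)(-19) − (25)(7) = -403
Σ = -1351
Area = |Σ|/2 = 675.5.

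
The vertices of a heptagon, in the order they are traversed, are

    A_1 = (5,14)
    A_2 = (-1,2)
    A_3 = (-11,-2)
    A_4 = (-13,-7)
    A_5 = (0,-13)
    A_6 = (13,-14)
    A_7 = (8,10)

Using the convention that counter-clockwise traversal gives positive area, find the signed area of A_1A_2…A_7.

370.5

Apply Gauss's area formula: 2A = Σ (x_i·y_{i+1} − x_{i+1}·y_i), indices taken mod 7.
A_1→A_2: (5)(2) − (-1)(14) = 24
A_2→A_3: (-1)(-2) − (-11)(2) = 24
A_3→A_4: (-11)(-7) − (-13)(-2) = 51
A_4→A_5: (-13)(-13) − (0)(-7) = 169
A_5→A_6: (0)(-14) − (13)(-13) = 169
A_6→A_7: (13)(10) − (8)(-14) = 242
A_7→A_1: (8)(14) − (5)(10) = 62
Σ = 741
Signed area = Σ/2 = 370.5 (positive ⇒ counter-clockwise traversal).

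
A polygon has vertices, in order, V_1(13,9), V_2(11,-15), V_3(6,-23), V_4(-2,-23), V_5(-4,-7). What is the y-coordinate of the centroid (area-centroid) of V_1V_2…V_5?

Apply the shoelace (surveyor's) formula. First the cross-terms c_i = x_i·y_{i+1} − x_{i+1}·y_i:
  -294, -163, -184, -78, 55  ⇒  2A = -664, A = -332.
Then Σ (y_i + y_{i+1})·c_i = 18872, so ȳ = 18872 / (6·(-332)) = -2359/249.

-2359/249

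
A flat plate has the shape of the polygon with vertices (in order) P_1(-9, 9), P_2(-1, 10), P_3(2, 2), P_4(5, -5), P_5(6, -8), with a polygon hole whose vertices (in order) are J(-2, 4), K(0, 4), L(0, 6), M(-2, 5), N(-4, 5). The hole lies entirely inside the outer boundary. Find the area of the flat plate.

Outer boundary:
P_1→P_2: (-9)(10) − (-1)(9) = -81
P_2→P_3: (-1)(2) − (2)(10) = -22
P_3→P_4: (2)(-5) − (5)(2) = -20
P_4→P_5: (5)(-8) − (6)(-5) = -10
P_5→P_1: (6)(9) − (-9)(-8) = -18
Σ = -151
Area = |Σ|/2 = 75.5.
Hole:
Σ = (-8) + (0) + (12) + (10) + (-6) = 8
Area = |Σ|/2 = 4.
Net area = 75.5 − 4 = 71.5.

71.5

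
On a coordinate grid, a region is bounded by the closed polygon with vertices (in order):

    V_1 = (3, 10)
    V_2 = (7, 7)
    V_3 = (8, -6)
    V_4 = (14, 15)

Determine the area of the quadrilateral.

76

Apply Gauss's area formula: 2A = Σ (x_i·y_{i+1} − x_{i+1}·y_i), indices taken mod 4.
Σ = (-49) + (-98) + (204) + (95) = 152
Area = |Σ|/2 = 76.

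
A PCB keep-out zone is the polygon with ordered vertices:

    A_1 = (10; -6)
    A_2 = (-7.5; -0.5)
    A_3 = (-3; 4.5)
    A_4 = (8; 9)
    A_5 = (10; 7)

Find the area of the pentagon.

156.125

Apply the surveyor's formula: 2A = Σ (x_i·y_{i+1} − x_{i+1}·y_i), indices taken mod 5.
A_1→A_2: (10)(-0.5) − (-7.5)(-6) = -50
A_2→A_3: (-7.5)(4.5) − (-3)(-0.5) = -35.25
A_3→A_4: (-3)(9) − (8)(4.5) = -63
A_4→A_5: (8)(7) − (10)(9) = -34
A_5→A_1: (10)(-6) − (10)(7) = -130
Σ = -312.25
Area = |Σ|/2 = 156.125.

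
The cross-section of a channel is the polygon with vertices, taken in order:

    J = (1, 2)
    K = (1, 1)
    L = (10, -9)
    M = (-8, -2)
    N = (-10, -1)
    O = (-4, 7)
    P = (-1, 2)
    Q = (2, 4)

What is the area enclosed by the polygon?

103.5

Apply the shoelace formula: 2A = Σ (x_i·y_{i+1} − x_{i+1}·y_i), indices taken mod 8.
Cross-terms: -1, -19, -92, -12, -74, -1, -8, 0  ⇒  Σ = -207
Area = |Σ|/2 = 103.5.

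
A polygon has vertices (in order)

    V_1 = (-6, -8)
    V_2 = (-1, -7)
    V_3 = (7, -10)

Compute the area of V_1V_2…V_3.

V_1→V_2: (-6)(-7) − (-1)(-8) = 34
V_2→V_3: (-1)(-10) − (7)(-7) = 59
V_3→V_1: (7)(-8) − (-6)(-10) = -116
Σ = -23
Area = |Σ|/2 = 11.5.

11.5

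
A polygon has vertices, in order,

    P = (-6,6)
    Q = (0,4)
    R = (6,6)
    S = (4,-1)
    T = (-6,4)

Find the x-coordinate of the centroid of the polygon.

Apply the surveyor's formula. First the cross-terms c_i = x_i·y_{i+1} − x_{i+1}·y_i:
  -24, -24, -30, 10, -12  ⇒  2A = -80, A = -40.
Then Σ (x_i + x_{i+1})·c_i = -176, so x̄ = -176 / (6·(-40)) = 11/15.

11/15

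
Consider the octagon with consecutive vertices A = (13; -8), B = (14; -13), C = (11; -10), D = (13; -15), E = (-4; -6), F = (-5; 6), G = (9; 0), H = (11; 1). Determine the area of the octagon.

213.5

Apply the shoelace (surveyor's) formula: 2A = Σ (x_i·y_{i+1} − x_{i+1}·y_i), indices taken mod 8.
Σ = (-57) + (3) + (-35) + (-138) + (-54) + (-54) + (9) + (-101) = -427
Area = |Σ|/2 = 213.5.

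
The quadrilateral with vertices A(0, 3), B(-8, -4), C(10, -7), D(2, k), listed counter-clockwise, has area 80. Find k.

The doubled signed area Σ (x_i y_{i+1} − x_{i+1} y_i) is linear in k.
With k=0 it equals 140; the coefficient of k is 10 (from the two edges through D).
So 10·k + 140 = 2·80 = 160 ⇒ k = 2.

2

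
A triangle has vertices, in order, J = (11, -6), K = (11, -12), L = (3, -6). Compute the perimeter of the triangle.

|JK| = √((0)² + (-6)²) = √36 = 6
|KL| = √((-8)² + (6)²) = √100 = 10
|LJ| = √((8)² + (0)²) = √64 = 8
Perimeter = 6 + 10 + 8 = 24.

24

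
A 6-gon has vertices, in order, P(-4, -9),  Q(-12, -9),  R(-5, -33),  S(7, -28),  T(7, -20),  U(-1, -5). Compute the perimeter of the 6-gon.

|PQ| = √((-8)² + (0)²) = √64 = 8
|QR| = √((7)² + (-24)²) = √625 = 25
|RS| = √((12)² + (5)²) = √169 = 13
|ST| = √((0)² + (8)²) = √64 = 8
|TU| = √((-8)² + (15)²) = √289 = 17
|UP| = √((-3)² + (-4)²) = √25 = 5
Perimeter = 8 + 25 + 13 + 8 + 17 + 5 = 76.

76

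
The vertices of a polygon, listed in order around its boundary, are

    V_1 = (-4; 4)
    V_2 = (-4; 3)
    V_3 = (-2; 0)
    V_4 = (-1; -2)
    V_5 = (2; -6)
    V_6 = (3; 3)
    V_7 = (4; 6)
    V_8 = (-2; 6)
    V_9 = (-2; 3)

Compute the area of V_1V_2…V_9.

Apply the shoelace formula: 2A = Σ (x_i·y_{i+1} − x_{i+1}·y_i), indices taken mod 9.
Σ = (4) + (6) + (4) + (10) + (24) + (6) + (36) + (6) + (4) = 100
Area = |Σ|/2 = 50.

50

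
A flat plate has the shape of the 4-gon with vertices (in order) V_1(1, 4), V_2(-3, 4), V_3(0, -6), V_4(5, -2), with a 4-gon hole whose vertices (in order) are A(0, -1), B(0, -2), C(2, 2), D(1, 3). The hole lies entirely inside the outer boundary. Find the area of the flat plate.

Outer boundary:
Apply Gauss's area formula: 2A = Σ (x_i·y_{i+1} − x_{i+1}·y_i), indices taken mod 4.
Σ = (16) + (18) + (30) + (22) = 86
Area = |Σ|/2 = 43.
Hole:
Apply the surveyor's formula: 2A = Σ (x_i·y_{i+1} − x_{i+1}·y_i), indices taken mod 4.
Σ = (0) + (4) + (4) + (-1) = 7
Area = |Σ|/2 = 3.5.
Net area = 43 − 3.5 = 39.5.

39.5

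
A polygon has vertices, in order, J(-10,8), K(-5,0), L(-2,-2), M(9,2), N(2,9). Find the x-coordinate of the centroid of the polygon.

Apply Gauss's area formula. First the cross-terms c_i = x_i·y_{i+1} − x_{i+1}·y_i:
  40, 10, 14, 77, 106  ⇒  2A = 247, A = 123.5.
Then Σ (x_i + x_{i+1})·c_i = -573, so x̄ = -573 / (6·123.5) = -191/247.

-191/247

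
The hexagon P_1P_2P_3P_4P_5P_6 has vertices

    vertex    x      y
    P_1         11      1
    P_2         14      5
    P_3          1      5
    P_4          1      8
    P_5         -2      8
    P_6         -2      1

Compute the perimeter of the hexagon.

44

|P_1P_2| = √((3)² + (4)²) = √25 = 5
|P_2P_3| = √((-13)² + (0)²) = √169 = 13
|P_3P_4| = √((0)² + (3)²) = √9 = 3
|P_4P_5| = √((-3)² + (0)²) = √9 = 3
|P_5P_6| = √((0)² + (-7)²) = √49 = 7
|P_6P_1| = √((13)² + (0)²) = √169 = 13
Perimeter = 5 + 13 + 3 + 3 + 7 + 13 = 44.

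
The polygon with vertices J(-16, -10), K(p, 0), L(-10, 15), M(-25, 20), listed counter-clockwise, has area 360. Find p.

-1

The doubled signed area Σ (x_i y_{i+1} − x_{i+1} y_i) is linear in p.
With p=0 it equals 745; the coefficient of p is 25 (from the two edges through K).
So 25·p + 745 = 2·360 = 720 ⇒ p = -1.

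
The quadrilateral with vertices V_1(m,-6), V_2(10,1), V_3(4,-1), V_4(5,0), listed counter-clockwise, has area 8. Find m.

-5

The doubled signed area Σ (x_i y_{i+1} − x_{i+1} y_i) is linear in m.
With m=0 it equals 21; the coefficient of m is 1 (from the two edges through V_1).
So 1·m + 21 = 2·8 = 16 ⇒ m = -5.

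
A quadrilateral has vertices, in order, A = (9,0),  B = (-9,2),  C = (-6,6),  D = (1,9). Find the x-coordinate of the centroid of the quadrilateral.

Apply the surveyor's formula. First the cross-terms c_i = x_i·y_{i+1} − x_{i+1}·y_i:
  18, -42, -60, -81  ⇒  2A = -165, A = -82.5.
Then Σ (x_i + x_{i+1})·c_i = 120, so x̄ = 120 / (6·(-82.5)) = -8/33.

-8/33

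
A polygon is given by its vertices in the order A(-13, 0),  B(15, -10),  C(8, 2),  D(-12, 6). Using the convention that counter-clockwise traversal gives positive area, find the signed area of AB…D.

195

Apply the surveyor's formula: 2A = Σ (x_i·y_{i+1} − x_{i+1}·y_i), indices taken mod 4.
Σ = (130) + (110) + (72) + (78) = 390
Signed area = Σ/2 = 195 (positive ⇒ counter-clockwise traversal).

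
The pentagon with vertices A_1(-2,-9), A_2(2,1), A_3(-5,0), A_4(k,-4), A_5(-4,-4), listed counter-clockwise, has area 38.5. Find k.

-6

The doubled signed area Σ (x_i y_{i+1} − x_{i+1} y_i) is linear in k.
With k=0 it equals 53; the coefficient of k is -4 (from the two edges through A_4).
So -4·k + 53 = 2·38.5 = 77 ⇒ k = -6.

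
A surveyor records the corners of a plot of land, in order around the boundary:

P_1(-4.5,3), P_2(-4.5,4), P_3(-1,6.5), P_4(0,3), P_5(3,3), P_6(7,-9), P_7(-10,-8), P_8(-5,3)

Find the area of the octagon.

153.625

Apply the shoelace formula: 2A = Σ (x_i·y_{i+1} − x_{i+1}·y_i), indices taken mod 8.
Cross-terms: -4.5, -25.25, -3, -9, -48, -146, -70, -1.5  ⇒  Σ = -307.25
Area = |Σ|/2 = 153.625.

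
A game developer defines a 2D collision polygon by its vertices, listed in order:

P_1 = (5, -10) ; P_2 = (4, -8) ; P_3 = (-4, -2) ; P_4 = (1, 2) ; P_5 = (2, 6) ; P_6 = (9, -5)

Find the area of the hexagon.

86.5

Σ = (0) + (-40) + (-6) + (2) + (-64) + (-65) = -173
Area = |Σ|/2 = 86.5.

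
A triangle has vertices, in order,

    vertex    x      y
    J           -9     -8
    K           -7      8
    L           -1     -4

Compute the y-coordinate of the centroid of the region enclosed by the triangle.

Apply the surveyor's formula. First the cross-terms c_i = x_i·y_{i+1} − x_{i+1}·y_i:
  -128, 36, -28  ⇒  2A = -120, A = -60.
Then Σ (y_i + y_{i+1})·c_i = 480, so ȳ = 480 / (6·(-60)) = -4/3.

-4/3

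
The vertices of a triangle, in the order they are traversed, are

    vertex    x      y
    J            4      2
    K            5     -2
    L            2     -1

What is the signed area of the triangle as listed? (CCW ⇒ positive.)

-5.5

Apply the surveyor's formula: 2A = Σ (x_i·y_{i+1} − x_{i+1}·y_i), indices taken mod 3.
Cross-terms: -18, -1, 8  ⇒  Σ = -11
Signed area = Σ/2 = -5.5 (negative ⇒ clockwise traversal).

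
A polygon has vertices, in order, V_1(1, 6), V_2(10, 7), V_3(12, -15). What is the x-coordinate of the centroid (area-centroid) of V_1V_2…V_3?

23/3

Apply the surveyor's formula. First the cross-terms c_i = x_i·y_{i+1} − x_{i+1}·y_i:
  -53, -234, 87  ⇒  2A = -200, A = -100.
Then Σ (x_i + x_{i+1})·c_i = -4600, so x̄ = -4600 / (6·(-100)) = 23/3.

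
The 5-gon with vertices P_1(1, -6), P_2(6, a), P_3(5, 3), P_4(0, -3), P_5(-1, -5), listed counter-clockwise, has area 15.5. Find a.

The doubled signed area Σ (x_i y_{i+1} − x_{i+1} y_i) is linear in a.
With a=0 it equals 47; the coefficient of a is -4 (from the two edges through P_2).
So -4·a + 47 = 2·15.5 = 31 ⇒ a = 4.

4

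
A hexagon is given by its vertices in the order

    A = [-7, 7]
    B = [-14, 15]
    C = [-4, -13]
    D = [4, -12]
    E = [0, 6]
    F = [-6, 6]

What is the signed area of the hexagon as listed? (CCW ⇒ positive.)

Apply the shoelace formula: 2A = Σ (x_i·y_{i+1} − x_{i+1}·y_i), indices taken mod 6.
Cross-terms: -7, 242, 100, 24, 36, 0  ⇒  Σ = 395
Signed area = Σ/2 = 197.5 (positive ⇒ counter-clockwise traversal).

197.5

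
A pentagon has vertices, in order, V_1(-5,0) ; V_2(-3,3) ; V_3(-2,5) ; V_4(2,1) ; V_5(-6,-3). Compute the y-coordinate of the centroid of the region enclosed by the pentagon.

Apply the shoelace (surveyor's) formula. First the cross-terms c_i = x_i·y_{i+1} − x_{i+1}·y_i:
  -15, -9, -12, 0, -15  ⇒  2A = -51, A = -25.5.
Then Σ (y_i + y_{i+1})·c_i = -144, so ȳ = -144 / (6·(-25.5)) = 16/17.

16/17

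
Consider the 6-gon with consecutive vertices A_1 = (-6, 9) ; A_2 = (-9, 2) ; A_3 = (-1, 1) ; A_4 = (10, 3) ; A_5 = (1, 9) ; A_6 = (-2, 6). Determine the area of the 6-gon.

Σ = (69) + (-7) + (-13) + (87) + (24) + (18) = 178
Area = |Σ|/2 = 89.

89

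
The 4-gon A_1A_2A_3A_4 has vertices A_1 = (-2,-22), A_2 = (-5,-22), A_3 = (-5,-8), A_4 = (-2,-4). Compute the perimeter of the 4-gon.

|A_1A_2| = √((-3)² + (0)²) = √9 = 3
|A_2A_3| = √((0)² + (14)²) = √196 = 14
|A_3A_4| = √((3)² + (4)²) = √25 = 5
|A_4A_1| = √((0)² + (-18)²) = √324 = 18
Perimeter = 3 + 14 + 5 + 18 = 40.

40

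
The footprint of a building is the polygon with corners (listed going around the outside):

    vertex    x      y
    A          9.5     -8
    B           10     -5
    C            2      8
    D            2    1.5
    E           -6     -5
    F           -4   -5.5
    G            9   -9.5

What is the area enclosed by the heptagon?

Apply the shoelace (surveyor's) formula: 2A = Σ (x_i·y_{i+1} − x_{i+1}·y_i), indices taken mod 7.
A→B: (9.5)(-5) − (10)(-8) = 32.5
B→C: (10)(8) − (2)(-5) = 90
C→D: (2)(1.5) − (2)(8) = -13
D→E: (2)(-5) − (-6)(1.5) = -1
E→F: (-6)(-5.5) − (-4)(-5) = 13
F→G: (-4)(-9.5) − (9)(-5.5) = 87.5
G→A: (9)(-8) − (9.5)(-9.5) = 18.25
Σ = 227.25
Area = |Σ|/2 = 113.625.

113.625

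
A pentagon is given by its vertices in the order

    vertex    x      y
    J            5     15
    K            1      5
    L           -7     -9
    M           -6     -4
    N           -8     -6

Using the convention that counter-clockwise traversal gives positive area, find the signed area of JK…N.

-38

Cross-terms: 10, 26, -26, 4, -90  ⇒  Σ = -76
Signed area = Σ/2 = -38 (negative ⇒ clockwise traversal).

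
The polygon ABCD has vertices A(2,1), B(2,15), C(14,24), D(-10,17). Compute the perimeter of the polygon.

|AB| = √((0)² + (14)²) = √196 = 14
|BC| = √((12)² + (9)²) = √225 = 15
|CD| = √((-24)² + (-7)²) = √625 = 25
|DA| = √((12)² + (-16)²) = √400 = 20
Perimeter = 14 + 15 + 25 + 20 = 74.

74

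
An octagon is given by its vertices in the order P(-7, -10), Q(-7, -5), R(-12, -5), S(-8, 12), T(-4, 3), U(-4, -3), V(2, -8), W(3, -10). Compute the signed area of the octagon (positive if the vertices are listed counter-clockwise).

Apply the shoelace (surveyor's) formula: 2A = Σ (x_i·y_{i+1} − x_{i+1}·y_i), indices taken mod 8.
Σ = (-35) + (-25) + (-184) + (24) + (24) + (38) + (4) + (-100) = -254
Signed area = Σ/2 = -127 (negative ⇒ clockwise traversal).

-127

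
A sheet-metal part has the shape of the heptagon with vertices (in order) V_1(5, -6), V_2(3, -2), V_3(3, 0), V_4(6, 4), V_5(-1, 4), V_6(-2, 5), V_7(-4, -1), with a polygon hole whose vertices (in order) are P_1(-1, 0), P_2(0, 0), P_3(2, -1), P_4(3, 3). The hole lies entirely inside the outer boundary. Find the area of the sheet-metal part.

48

Outer boundary:
Apply the shoelace (surveyor's) formula: 2A = Σ (x_i·y_{i+1} − x_{i+1}·y_i), indices taken mod 7.
Cross-terms: 8, 6, 12, 28, 3, 22, 29  ⇒  Σ = 108
Area = |Σ|/2 = 54.
Hole:
Apply the surveyor's formula: 2A = Σ (x_i·y_{i+1} − x_{i+1}·y_i), indices taken mod 4.
Σ = (0) + (0) + (9) + (3) = 12
Area = |Σ|/2 = 6.
Net area = 54 − 6 = 48.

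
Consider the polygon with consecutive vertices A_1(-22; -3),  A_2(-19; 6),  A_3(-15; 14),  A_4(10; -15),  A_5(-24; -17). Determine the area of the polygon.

Σ = (-189) + (-176) + (85) + (-530) + (-302) = -1112
Area = |Σ|/2 = 556.

556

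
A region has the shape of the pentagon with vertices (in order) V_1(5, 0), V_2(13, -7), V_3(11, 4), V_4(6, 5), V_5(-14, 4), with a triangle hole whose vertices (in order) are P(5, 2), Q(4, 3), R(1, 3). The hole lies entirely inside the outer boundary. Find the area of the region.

Outer boundary:
Cross-terms: -35, 129, 31, 94, -20  ⇒  Σ = 199
Area = |Σ|/2 = 99.5.
Hole:
Cross-terms: 7, 9, -13  ⇒  Σ = 3
Area = |Σ|/2 = 1.5.
Net area = 99.5 − 1.5 = 98.

98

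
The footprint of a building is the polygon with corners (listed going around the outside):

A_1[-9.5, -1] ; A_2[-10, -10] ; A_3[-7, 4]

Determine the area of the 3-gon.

Apply the shoelace formula: 2A = Σ (x_i·y_{i+1} − x_{i+1}·y_i), indices taken mod 3.
Cross-terms: 85, -110, 45  ⇒  Σ = 20
Area = |Σ|/2 = 10.

10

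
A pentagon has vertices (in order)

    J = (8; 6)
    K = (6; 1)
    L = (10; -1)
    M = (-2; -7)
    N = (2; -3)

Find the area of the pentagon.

30

Apply the surveyor's formula: 2A = Σ (x_i·y_{i+1} − x_{i+1}·y_i), indices taken mod 5.
J→K: (8)(1) − (6)(6) = -28
K→L: (6)(-1) − (10)(1) = -16
L→M: (10)(-7) − (-2)(-1) = -72
M→N: (-2)(-3) − (2)(-7) = 20
N→J: (2)(6) − (8)(-3) = 36
Σ = -60
Area = |Σ|/2 = 30.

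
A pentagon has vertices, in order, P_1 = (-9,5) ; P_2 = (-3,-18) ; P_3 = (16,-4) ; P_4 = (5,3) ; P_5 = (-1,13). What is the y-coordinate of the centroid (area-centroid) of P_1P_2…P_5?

Apply the surveyor's formula. First the cross-terms c_i = x_i·y_{i+1} − x_{i+1}·y_i:
  177, 300, 68, 68, 112  ⇒  2A = 725, A = 362.5.
Then Σ (y_i + y_{i+1})·c_i = -5865, so ȳ = -5865 / (6·362.5) = -391/145.

-391/145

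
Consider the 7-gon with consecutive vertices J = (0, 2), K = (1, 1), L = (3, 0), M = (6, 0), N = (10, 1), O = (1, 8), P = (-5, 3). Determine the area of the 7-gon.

56.5

J→K: (0)(1) − (1)(2) = -2
K→L: (1)(0) − (3)(1) = -3
L→M: (3)(0) − (6)(0) = 0
M→N: (6)(1) − (10)(0) = 6
N→O: (10)(8) − (1)(1) = 79
O→P: (1)(3) − (-5)(8) = 43
P→J: (-5)(2) − (0)(3) = -10
Σ = 113
Area = |Σ|/2 = 56.5.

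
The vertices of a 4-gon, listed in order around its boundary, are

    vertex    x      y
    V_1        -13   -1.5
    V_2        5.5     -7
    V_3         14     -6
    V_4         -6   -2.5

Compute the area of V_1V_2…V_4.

Apply the shoelace formula: 2A = Σ (x_i·y_{i+1} − x_{i+1}·y_i), indices taken mod 4.
Cross-terms: 99.25, 65, -71, -23.5  ⇒  Σ = 69.75
Area = |Σ|/2 = 34.875.

34.875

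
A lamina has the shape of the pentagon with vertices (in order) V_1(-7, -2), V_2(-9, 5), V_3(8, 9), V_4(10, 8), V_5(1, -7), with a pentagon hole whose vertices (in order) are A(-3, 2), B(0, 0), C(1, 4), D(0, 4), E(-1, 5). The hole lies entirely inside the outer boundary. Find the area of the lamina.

Outer boundary:
Apply the surveyor's formula: 2A = Σ (x_i·y_{i+1} − x_{i+1}·y_i), indices taken mod 5.
Cross-terms: -53, -121, -26, -78, -51  ⇒  Σ = -329
Area = |Σ|/2 = 164.5.
Hole:
Cross-terms: 0, 0, 4, 4, 13  ⇒  Σ = 21
Area = |Σ|/2 = 10.5.
Net area = 164.5 − 10.5 = 154.

154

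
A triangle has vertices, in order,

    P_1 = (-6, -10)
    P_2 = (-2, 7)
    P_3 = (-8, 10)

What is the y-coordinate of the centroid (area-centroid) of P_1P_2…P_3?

7/3

Apply the shoelace formula. First the cross-terms c_i = x_i·y_{i+1} − x_{i+1}·y_i:
  -62, 36, 140  ⇒  2A = 114, A = 57.
Then Σ (y_i + y_{i+1})·c_i = 798, so ȳ = 798 / (6·57) = 7/3.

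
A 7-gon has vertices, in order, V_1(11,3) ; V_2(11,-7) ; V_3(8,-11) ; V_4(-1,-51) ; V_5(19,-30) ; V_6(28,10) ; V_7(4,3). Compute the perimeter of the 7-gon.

158

|V_1V_2| = √((0)² + (-10)²) = √100 = 10
|V_2V_3| = √((-3)² + (-4)²) = √25 = 5
|V_3V_4| = √((-9)² + (-40)²) = √1681 = 41
|V_4V_5| = √((20)² + (21)²) = √841 = 29
|V_5V_6| = √((9)² + (40)²) = √1681 = 41
|V_6V_7| = √((-24)² + (-7)²) = √625 = 25
|V_7V_1| = √((7)² + (0)²) = √49 = 7
Perimeter = 10 + 5 + 41 + 29 + 41 + 25 + 7 = 158.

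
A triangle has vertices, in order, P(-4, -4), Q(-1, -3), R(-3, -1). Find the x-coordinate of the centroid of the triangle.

-8/3

Apply the shoelace formula. First the cross-terms c_i = x_i·y_{i+1} − x_{i+1}·y_i:
  8, -8, 8  ⇒  2A = 8, A = 4.
Then Σ (x_i + x_{i+1})·c_i = -64, so x̄ = -64 / (6·4) = -8/3.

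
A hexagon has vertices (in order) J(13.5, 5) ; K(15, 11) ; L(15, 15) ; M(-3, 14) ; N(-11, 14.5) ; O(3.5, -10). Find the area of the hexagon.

Σ = (73.5) + (60) + (255) + (110.5) + (59.25) + (152.5) = 710.75
Area = |Σ|/2 = 355.375.

355.375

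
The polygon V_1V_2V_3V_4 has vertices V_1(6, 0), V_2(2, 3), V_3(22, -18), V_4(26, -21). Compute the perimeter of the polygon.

68

|V_1V_2| = √((-4)² + (3)²) = √25 = 5
|V_2V_3| = √((20)² + (-21)²) = √841 = 29
|V_3V_4| = √((4)² + (-3)²) = √25 = 5
|V_4V_1| = √((-20)² + (21)²) = √841 = 29
Perimeter = 5 + 29 + 5 + 29 = 68.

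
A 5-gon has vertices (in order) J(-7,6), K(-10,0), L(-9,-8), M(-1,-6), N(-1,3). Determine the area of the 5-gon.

96

Apply Gauss's area formula: 2A = Σ (x_i·y_{i+1} − x_{i+1}·y_i), indices taken mod 5.
J→K: (-7)(0) − (-10)(6) = 60
K→L: (-10)(-8) − (-9)(0) = 80
L→M: (-9)(-6) − (-1)(-8) = 46
M→N: (-1)(3) − (-1)(-6) = -9
N→J: (-1)(6) − (-7)(3) = 15
Σ = 192
Area = |Σ|/2 = 96.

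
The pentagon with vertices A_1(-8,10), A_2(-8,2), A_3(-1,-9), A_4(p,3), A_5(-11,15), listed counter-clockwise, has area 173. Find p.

The doubled signed area Σ (x_i y_{i+1} − x_{i+1} y_i) is linear in p.
With p=0 it equals 178; the coefficient of p is 24 (from the two edges through A_4).
So 24·p + 178 = 2·173 = 346 ⇒ p = 7.

7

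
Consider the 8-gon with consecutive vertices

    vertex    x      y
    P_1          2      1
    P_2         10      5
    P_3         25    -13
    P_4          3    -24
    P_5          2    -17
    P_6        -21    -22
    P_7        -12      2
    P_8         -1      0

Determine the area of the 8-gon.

762.5

Apply the shoelace (surveyor's) formula: 2A = Σ (x_i·y_{i+1} − x_{i+1}·y_i), indices taken mod 8.
Σ = (0) + (-255) + (-561) + (-3) + (-401) + (-306) + (2) + (-1) = -1525
Area = |Σ|/2 = 762.5.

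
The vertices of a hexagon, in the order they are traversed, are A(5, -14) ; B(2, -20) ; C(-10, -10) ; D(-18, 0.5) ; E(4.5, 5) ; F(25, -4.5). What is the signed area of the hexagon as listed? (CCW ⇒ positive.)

Apply the shoelace formula: 2A = Σ (x_i·y_{i+1} − x_{i+1}·y_i), indices taken mod 6.
Σ = (-72) + (-220) + (-185) + (-92.25) + (-145.25) + (-327.5) = -1042
Signed area = Σ/2 = -521 (negative ⇒ clockwise traversal).

-521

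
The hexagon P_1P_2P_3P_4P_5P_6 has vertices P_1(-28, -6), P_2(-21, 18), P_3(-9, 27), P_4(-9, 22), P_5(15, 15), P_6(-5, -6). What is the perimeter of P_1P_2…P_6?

|P_1P_2| = √((7)² + (24)²) = √625 = 25
|P_2P_3| = √((12)² + (9)²) = √225 = 15
|P_3P_4| = √((0)² + (-5)²) = √25 = 5
|P_4P_5| = √((24)² + (-7)²) = √625 = 25
|P_5P_6| = √((-20)² + (-21)²) = √841 = 29
|P_6P_1| = √((-23)² + (0)²) = √529 = 23
Perimeter = 25 + 15 + 5 + 25 + 29 + 23 = 122.

122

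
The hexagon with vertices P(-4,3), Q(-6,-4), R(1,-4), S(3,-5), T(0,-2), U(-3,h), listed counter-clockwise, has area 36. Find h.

6

The doubled signed area Σ (x_i y_{i+1} − x_{i+1} y_i) is linear in h.
With h=0 it equals 48; the coefficient of h is 4 (from the two edges through U).
So 4·h + 48 = 2·36 = 72 ⇒ h = 6.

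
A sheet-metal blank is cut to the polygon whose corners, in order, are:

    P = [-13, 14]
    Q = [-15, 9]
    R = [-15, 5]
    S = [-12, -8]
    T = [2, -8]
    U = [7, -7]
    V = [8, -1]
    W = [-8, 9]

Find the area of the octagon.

Σ = (93) + (60) + (180) + (112) + (42) + (49) + (64) + (5) = 605
Area = |Σ|/2 = 302.5.

302.5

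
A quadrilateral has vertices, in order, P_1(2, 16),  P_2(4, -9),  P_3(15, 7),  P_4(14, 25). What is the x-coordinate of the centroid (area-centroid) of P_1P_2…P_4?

Apply the shoelace formula. First the cross-terms c_i = x_i·y_{i+1} − x_{i+1}·y_i:
  -82, 163, 277, 174  ⇒  2A = 532, A = 266.
Then Σ (x_i + x_{i+1})·c_i = 13422, so x̄ = 13422 / (6·266) = 2237/266.

2237/266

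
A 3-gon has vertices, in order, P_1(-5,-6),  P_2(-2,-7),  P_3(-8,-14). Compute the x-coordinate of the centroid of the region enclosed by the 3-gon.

Apply Gauss's area formula. First the cross-terms c_i = x_i·y_{i+1} − x_{i+1}·y_i:
  23, -28, -22  ⇒  2A = -27, A = -13.5.
Then Σ (x_i + x_{i+1})·c_i = 405, so x̄ = 405 / (6·(-13.5)) = -5.

-5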